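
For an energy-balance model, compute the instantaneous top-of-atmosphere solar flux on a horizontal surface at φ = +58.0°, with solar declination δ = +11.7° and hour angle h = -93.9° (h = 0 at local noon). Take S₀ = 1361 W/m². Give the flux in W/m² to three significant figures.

cos θ_z = sin φ sin δ + cos φ cos δ cos h = 0.171973 + -0.035294 = 0.136679.
Flux = S₀ · cos θ_z = 1361 × 0.136679 = 186.0 W/m².

186 W/m²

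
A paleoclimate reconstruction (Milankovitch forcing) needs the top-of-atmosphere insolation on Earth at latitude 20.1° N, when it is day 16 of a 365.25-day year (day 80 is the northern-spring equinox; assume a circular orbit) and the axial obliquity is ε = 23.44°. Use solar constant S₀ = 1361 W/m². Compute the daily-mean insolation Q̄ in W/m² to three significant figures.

Solar longitude: λ_s = 360° × (16 − 80)/365.25 = -63.080°, i.e. -63.080° + 360° = 296.920°.
sin δ = sin 23.44° × sin 296.920° = -0.35468, so δ = -20.774°.
cos H₀ = −tan(+20.1°) tan(-20.774°) = 0.1388, H₀ = 1.4315 rad.
Bracket: H₀ sin φ sin δ + cos φ cos δ sin H₀ = 1.4315×0.34366×-0.35468 + 0.93909×0.93499×0.99032 = -0.174485 + 0.869540 = 0.695055.
Q̄ = (S₀/π) × [bracket] = (1361/π) × 0.695055 = 301.1 W/m².

Q̄ ≈ 301 W/m²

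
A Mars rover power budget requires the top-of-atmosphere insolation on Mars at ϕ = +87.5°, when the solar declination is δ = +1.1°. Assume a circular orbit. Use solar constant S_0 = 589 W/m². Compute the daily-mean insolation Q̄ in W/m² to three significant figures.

Q̄ ≈ 14.6 W/m²

cos h₀ = −tan(+87.5°) tan(+1.100°) = -0.4398, h₀ = 2.0261 rad.
Bracket: h₀ sin ϕ sin δ + cos ϕ cos δ sin h₀ = 2.0261×0.99905×0.01920 + 0.04362×0.99982×0.89811 = 0.038864 + 0.039169 = 0.078033.
Q̄ = (S_0/π) × [bracket] = (589/π) × 0.078033 = 14.63 W/m².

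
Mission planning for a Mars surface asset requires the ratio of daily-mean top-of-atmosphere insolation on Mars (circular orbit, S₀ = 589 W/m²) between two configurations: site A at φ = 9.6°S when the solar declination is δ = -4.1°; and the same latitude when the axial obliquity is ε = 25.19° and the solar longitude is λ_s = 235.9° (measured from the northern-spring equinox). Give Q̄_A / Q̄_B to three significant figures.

— Configuration A (φ=-9.6°):
cos H₀ = −tan(-9.6°) tan(-4.100°) = -0.0121, H₀ = 1.5829 rad.
Bracket: H₀ sin φ sin δ + cos φ cos δ sin H₀ = 1.5829×-0.16677×-0.07150 + 0.98600×0.99744×0.99993 = 0.018875 + 0.983407 = 1.002282.
Q̄ = (S₀/π) × [bracket] = (589/π) × 1.002282 = 187.91 W/m².
— Configuration B (φ=-9.6°):
Solar declination: sin δ = sin ε · sin λ_s = sin 25.19° × sin 235.9° = -0.35244, so δ = -20.637°.
cos H₀ = −tan(-9.6°) tan(-20.637°) = -0.0637, H₀ = 1.6345 rad.
Bracket: H₀ sin φ sin δ + cos φ cos δ sin H₀ = 1.6345×-0.16677×-0.35244 + 0.98600×0.93583×0.99797 = 0.096070 + 0.920855 = 1.016925.
Q̄ = (S₀/π) × [bracket] = (589/π) × 1.016925 = 190.66 W/m².
Ratio Q̄_A / Q̄_B = 187.91 / 190.66 = 0.9856.

Q̄_A / Q̄_B ≈ 0.986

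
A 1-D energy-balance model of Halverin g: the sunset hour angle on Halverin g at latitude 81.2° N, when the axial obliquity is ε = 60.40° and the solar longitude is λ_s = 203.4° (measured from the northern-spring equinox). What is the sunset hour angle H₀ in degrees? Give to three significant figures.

H₀ = 0.00°

Solar declination: sin δ = sin ε · sin λ_s = sin 60.40° × sin 203.4° = -0.34532, so δ = -20.201°.
cos H₀ = −tan φ · tan δ = 2.3768 ≥ 1, so the host star never rises (polar night) and H₀ = 0.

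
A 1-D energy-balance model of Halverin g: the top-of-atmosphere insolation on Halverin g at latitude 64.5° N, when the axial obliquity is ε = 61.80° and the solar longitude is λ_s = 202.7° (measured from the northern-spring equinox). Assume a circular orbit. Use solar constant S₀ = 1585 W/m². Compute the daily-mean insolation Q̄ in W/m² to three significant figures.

Solar declination: sin δ = sin ε · sin λ_s = sin 61.80° × sin 202.7° = -0.34010, so δ = -19.883°.
cos H₀ = −tan(+64.5°) tan(-19.883°) = 0.7582, H₀ = 0.7102 rad.
Bracket: H₀ sin φ sin δ + cos φ cos δ sin H₀ = 0.7102×0.90259×-0.34010 + 0.43051×0.94039×0.65198 = -0.218011 + 0.263952 = 0.045941.
Q̄ = (S₀/π) × [bracket] = (1585/π) × 0.045941 = 23.18 W/m².

Q̄ ≈ 23.2 W/m²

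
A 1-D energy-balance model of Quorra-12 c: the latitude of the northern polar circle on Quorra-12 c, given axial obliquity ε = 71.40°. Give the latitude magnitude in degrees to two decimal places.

18.60°

The polar circle is the lowest latitude that experiences at least one full rotation of continuous daylight at the northern-summer solstice; it lies at |ϕ| = 90° − ε = 90° − 71.40° = 18.60°.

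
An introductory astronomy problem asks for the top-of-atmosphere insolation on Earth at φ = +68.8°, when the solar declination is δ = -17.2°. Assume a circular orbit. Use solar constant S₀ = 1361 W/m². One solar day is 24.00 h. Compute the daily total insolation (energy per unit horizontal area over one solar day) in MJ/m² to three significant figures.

cos H₀ = −tan(+68.8°) tan(-17.200°) = 0.7981, H₀ = 0.6467 rad.
Bracket: H₀ sin φ sin δ + cos φ cos δ sin H₀ = 0.6467×0.93232×-0.29571 + 0.36162×0.95528×0.60256 = -0.178293 + 0.208153 = 0.029860.
Q̄ = (S₀/π) × [bracket] = (1361/π) × 0.029860 = 12.936 W/m².
Daily total = Q̄ × 24.00 h × 3600 s/h = 12.936 × 24.00 × 3600 / 10⁶ = 1.118 MJ/m².

1.12 MJ/m²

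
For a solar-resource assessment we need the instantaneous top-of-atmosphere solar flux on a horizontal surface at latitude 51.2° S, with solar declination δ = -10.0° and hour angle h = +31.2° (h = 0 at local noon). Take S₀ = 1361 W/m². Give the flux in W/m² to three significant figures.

903 W/m²

cos θ_z = sin φ sin δ + cos φ cos δ cos h = 0.135331 + 0.527832 = 0.663163.
Flux = S₀ · cos θ_z = 1361 × 0.663163 = 902.6 W/m².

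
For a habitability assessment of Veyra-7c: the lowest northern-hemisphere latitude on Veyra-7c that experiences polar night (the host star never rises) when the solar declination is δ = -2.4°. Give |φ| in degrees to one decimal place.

Polar night requires cos H₀ = −tan φ tan δ ≥ 1, i.e. tan φ tan δ ≤ −1.
The boundary is |tan φ| · |tan δ| = 1, so |φ| = 90° − |δ| = 90° − 2.4° = 87.6° in the northern hemisphere.

|φ| = 87.6°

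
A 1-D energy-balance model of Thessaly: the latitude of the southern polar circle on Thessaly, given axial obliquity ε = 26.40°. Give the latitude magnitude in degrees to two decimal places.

The polar circle is the lowest latitude that experiences at least one full rotation of continuous darkness at the northern-summer solstice; it lies at |φ| = 90° − ε = 90° − 26.40° = 63.60°.

63.60°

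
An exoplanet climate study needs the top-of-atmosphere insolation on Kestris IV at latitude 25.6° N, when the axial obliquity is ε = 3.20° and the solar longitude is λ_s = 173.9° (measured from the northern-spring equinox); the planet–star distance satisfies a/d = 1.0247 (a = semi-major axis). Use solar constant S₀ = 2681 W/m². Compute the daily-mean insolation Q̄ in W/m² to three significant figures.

Q̄ ≈ 812 W/m²

Solar declination: sin δ = sin ε · sin λ_s = sin 3.20° × sin 173.9° = 0.00593, so δ = +0.340°.
cos H₀ = −tan(+25.6°) tan(+0.340°) = -0.0028, H₀ = 1.5736 rad.
Bracket: H₀ sin φ sin δ + cos φ cos δ sin H₀ = 1.5736×0.43209×0.00593 + 0.90183×0.99998×1.00000 = 0.004032 + 0.901812 = 0.905844.
Inverse-square distance factor (a/d)² = 1.0247² = 1.050010.
Q̄ = (S₀/π) × 1.050010 × [bracket] = (2681/π) × 1.050010 × 0.905844 = 811.7 W/m².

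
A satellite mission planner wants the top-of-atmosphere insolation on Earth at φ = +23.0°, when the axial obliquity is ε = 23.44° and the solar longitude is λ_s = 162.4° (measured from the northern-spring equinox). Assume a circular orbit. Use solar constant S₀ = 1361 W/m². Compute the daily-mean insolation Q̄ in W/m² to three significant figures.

Solar declination: sin δ = sin ε · sin λ_s = sin 23.44° × sin 162.4° = 0.12028, so δ = +6.908°.
cos H₀ = −tan(+23.0°) tan(+6.908°) = -0.0514, H₀ = 1.6222 rad.
Bracket: H₀ sin φ sin δ + cos φ cos δ sin H₀ = 1.6222×0.39073×0.12028 + 0.92050×0.99274×0.99868 = 0.076239 + 0.912611 = 0.988850.
Q̄ = (S₀/π) × [bracket] = (1361/π) × 0.988850 = 428.4 W/m².

Q̄ ≈ 428 W/m²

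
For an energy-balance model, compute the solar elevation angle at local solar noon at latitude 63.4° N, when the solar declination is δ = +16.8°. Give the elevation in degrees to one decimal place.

At local noon the hour angle is zero, so the zenith angle equals |ϕ − δ| = |+63.4° − (+16.800°)| = 46.600°.
Elevation = 90° − 46.600° = 43.4°.

43.4°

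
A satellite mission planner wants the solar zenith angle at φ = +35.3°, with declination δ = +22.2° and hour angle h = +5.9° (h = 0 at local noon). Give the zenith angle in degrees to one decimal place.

cos θ_z = sin φ sin δ + cos φ cos δ cos h = 0.218338 + 0.751635 = 0.969973.
θ_z = arccos(0.969973) = 14.1°.

θ_z = 14.1°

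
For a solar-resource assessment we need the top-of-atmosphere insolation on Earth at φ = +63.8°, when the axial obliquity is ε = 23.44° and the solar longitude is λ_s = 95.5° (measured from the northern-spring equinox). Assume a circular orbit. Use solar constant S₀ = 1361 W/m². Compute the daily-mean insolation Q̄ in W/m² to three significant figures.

Solar declination: sin δ = sin ε · sin λ_s = sin 23.44° × sin 95.5° = 0.39596, so δ = +23.326°.
cos H₀ = −tan(+63.8°) tan(+23.326°) = -0.8763, H₀ = 2.6390 rad.
Bracket: H₀ sin φ sin δ + cos φ cos δ sin H₀ = 2.6390×0.89726×0.39596 + 0.44151×0.91827×0.48174 = 0.937581 + 0.195310 = 1.132891.
Q̄ = (S₀/π) × [bracket] = (1361/π) × 1.132891 = 490.8 W/m².

Q̄ ≈ 491 W/m²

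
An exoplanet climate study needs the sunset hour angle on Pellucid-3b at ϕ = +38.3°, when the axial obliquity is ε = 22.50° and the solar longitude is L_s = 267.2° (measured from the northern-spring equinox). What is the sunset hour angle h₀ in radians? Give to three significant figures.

h₀ = 1.24 rad

Solar declination: sin δ = sin ε · sin L_s = sin 22.50° × sin 267.2° = -0.38223, so δ = -22.472°.
cos h₀ = −tan ϕ · tan δ = −tan(+38.3°) × tan(-22.472°) = 0.3267, so h₀ = 1.2380 rad = 70.93°.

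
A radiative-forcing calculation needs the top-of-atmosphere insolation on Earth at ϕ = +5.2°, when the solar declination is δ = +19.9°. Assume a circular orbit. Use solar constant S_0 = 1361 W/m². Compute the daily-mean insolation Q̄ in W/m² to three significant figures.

cos h₀ = −tan(+5.2°) tan(+19.900°) = -0.0329, h₀ = 1.6037 rad.
Bracket: h₀ sin ϕ sin δ + cos ϕ cos δ sin h₀ = 1.6037×0.09063×0.34038 + 0.99588×0.94029×0.99946 = 0.049472 + 0.935910 = 0.985382.
Q̄ = (S_0/π) × [bracket] = (1361/π) × 0.985382 = 426.9 W/m².

Q̄ ≈ 427 W/m²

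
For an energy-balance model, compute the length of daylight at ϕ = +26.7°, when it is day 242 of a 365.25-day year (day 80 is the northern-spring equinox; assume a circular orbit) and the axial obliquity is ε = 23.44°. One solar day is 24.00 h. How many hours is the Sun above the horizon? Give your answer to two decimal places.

12.54 h

Solar longitude: L_s = 360° × (242 − 80)/365.25 = 159.671°.
sin δ = sin 23.44° × sin 159.671° = 0.13819, so δ = +7.943°.
cos h₀ = −tan ϕ · tan δ = −tan(+26.7°) × tan(+7.943°) = -0.0702, so h₀ = 1.6410 rad = 94.02°.
Daylight = 2h₀/(2π) × 24.00 h = (1.6410/π) × 24.00 = 12.54 h.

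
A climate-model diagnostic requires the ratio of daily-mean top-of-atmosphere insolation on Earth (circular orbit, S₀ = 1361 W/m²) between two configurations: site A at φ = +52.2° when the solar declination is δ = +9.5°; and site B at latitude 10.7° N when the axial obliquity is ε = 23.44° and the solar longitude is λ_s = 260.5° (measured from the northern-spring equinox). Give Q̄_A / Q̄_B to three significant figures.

Q̄_A / Q̄_B ≈ 1.04

— Configuration A (φ=+52.2°):
cos H₀ = −tan(+52.2°) tan(+9.500°) = -0.2157, H₀ = 1.7882 rad.
Bracket: H₀ sin φ sin δ + cos φ cos δ sin H₀ = 1.7882×0.79016×0.16505 + 0.61291×0.98629×0.97645 = 0.233210 + 0.590271 = 0.823481.
Q̄ = (S₀/π) × [bracket] = (1361/π) × 0.823481 = 356.75 W/m².
— Configuration B (φ=+10.7°):
Solar declination: sin δ = sin ε · sin λ_s = sin 23.44° × sin 260.5° = -0.39233, so δ = -23.100°.
cos H₀ = −tan(+10.7°) tan(-23.100°) = 0.0806, H₀ = 1.4901 rad.
Bracket: H₀ sin φ sin δ + cos φ cos δ sin H₀ = 1.4901×0.18567×-0.39233 + 0.98261×0.91982×0.99675 = -0.108545 + 0.900887 = 0.792342.
Q̄ = (S₀/π) × [bracket] = (1361/π) × 0.792342 = 343.26 W/m².
Ratio Q̄_A / Q̄_B = 356.75 / 343.26 = 1.039.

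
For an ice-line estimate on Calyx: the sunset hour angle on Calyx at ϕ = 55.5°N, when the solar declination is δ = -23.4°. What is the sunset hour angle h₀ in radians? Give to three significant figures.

cos h₀ = −tan ϕ · tan δ = −tan(+55.5°) × tan(-23.400°) = 0.6296, so h₀ = 0.8897 rad = 50.98°.

h₀ = 0.890 rad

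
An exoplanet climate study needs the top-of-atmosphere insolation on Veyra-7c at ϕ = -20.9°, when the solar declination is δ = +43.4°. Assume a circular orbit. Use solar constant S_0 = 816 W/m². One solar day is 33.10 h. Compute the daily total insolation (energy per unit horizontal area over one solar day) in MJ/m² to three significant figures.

10.5 MJ/m²

cos h₀ = −tan(-20.9°) tan(+43.400°) = 0.3611, h₀ = 1.2013 rad.
Bracket: h₀ sin ϕ sin δ + cos ϕ cos δ sin h₀ = 1.2013×-0.35674×0.68709 + 0.93420×0.72657×0.93252 = -0.294454 + 0.632959 = 0.338505.
Q̄ = (S_0/π) × [bracket] = (816/π) × 0.338505 = 87.924 W/m².
Daily total = Q̄ × 33.10 h × 3600 s/h = 87.924 × 33.10 × 3600 / 10⁶ = 10.48 MJ/m².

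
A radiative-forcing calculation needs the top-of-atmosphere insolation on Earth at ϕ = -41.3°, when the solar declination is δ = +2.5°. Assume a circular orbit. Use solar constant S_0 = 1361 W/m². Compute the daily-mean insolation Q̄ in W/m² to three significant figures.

cos h₀ = −tan(-41.3°) tan(+2.500°) = 0.0384, h₀ = 1.5324 rad.
Bracket: h₀ sin ϕ sin δ + cos ϕ cos δ sin h₀ = 1.5324×-0.66000×0.04362 + 0.75126×0.99905×0.99926 = -0.044117 + 0.749991 = 0.705874.
Q̄ = (S_0/π) × [bracket] = (1361/π) × 0.705874 = 305.8 W/m².

Q̄ ≈ 306 W/m²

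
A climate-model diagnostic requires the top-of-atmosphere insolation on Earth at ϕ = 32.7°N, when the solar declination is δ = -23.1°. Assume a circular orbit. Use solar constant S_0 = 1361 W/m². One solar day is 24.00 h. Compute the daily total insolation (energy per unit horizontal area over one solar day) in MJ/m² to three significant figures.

cos h₀ = −tan(+32.7°) tan(-23.100°) = 0.2738, h₀ = 1.2934 rad.
Bracket: h₀ sin ϕ sin δ + cos ϕ cos δ sin h₀ = 1.2934×0.54024×-0.39234 + 0.84151×0.91982×0.96178 = -0.274146 + 0.744454 = 0.470308.
Q̄ = (S_0/π) × [bracket] = (1361/π) × 0.470308 = 203.75 W/m².
Daily total = Q̄ × 24.00 h × 3600 s/h = 203.75 × 24.00 × 3600 / 10⁶ = 17.60 MJ/m².

17.6 MJ/m²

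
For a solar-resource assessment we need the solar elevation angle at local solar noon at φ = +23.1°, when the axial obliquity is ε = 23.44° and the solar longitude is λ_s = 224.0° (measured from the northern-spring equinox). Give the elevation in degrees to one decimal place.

Solar declination: sin δ = sin ε · sin λ_s = sin 23.44° × sin 224.0° = -0.27633, so δ = -16.041°.
At local noon the hour angle is zero, so the zenith angle equals |φ − δ| = |+23.1° − (-16.041°)| = 39.141°.
Elevation = 90° − 39.141° = 50.9°.

50.9°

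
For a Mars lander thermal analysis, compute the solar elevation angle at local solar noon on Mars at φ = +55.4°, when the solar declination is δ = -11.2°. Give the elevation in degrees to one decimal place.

At local noon the hour angle is zero, so the zenith angle equals |φ − δ| = |+55.4° − (-11.200°)| = 66.600°.
Elevation = 90° − 66.600° = 23.4°.

23.4°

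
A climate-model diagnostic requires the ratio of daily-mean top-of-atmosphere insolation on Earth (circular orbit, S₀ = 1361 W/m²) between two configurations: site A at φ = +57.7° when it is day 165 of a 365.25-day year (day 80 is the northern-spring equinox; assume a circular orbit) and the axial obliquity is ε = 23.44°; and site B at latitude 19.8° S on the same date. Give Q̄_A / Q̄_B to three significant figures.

— Configuration A (φ=+57.7°):
Solar longitude: λ_s = 360° × (165 − 80)/365.25 = 83.778°.
sin δ = sin 23.44° × sin 83.778° = 0.39545, so δ = +23.294°.
cos H₀ = −tan(+57.7°) tan(+23.294°) = -0.6810, H₀ = 2.3200 rad.
Bracket: H₀ sin φ sin δ + cos φ cos δ sin H₀ = 2.3200×0.84526×0.39545 + 0.53435×0.91849×0.73224 = 0.775479 + 0.359380 = 1.134859.
Q̄ = (S₀/π) × [bracket] = (1361/π) × 1.134859 = 491.64 W/m².
— Configuration B (φ=-19.8°):
cos H₀ = −tan(-19.8°) tan(+23.294°) = 0.1550, H₀ = 1.4152 rad.
Bracket: H₀ sin φ sin δ + cos φ cos δ sin H₀ = 1.4152×-0.33874×0.39545 + 0.94088×0.91849×0.98791 = -0.189573 + 0.853741 = 0.664168.
Q̄ = (S₀/π) × [bracket] = (1361/π) × 0.664168 = 287.73 W/m².
Ratio Q̄_A / Q̄_B = 491.64 / 287.73 = 1.709.

Q̄_A / Q̄_B ≈ 1.71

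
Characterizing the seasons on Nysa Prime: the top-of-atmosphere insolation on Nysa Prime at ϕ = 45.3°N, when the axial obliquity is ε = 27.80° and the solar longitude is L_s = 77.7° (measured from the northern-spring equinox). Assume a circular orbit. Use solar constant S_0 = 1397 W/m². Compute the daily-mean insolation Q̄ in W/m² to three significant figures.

Q̄ ≈ 543 W/m²

Solar declination: sin δ = sin ε · sin L_s = sin 27.80° × sin 77.7° = 0.45568, so δ = +27.109°.
cos h₀ = −tan(+45.3°) tan(+27.109°) = -0.5173, h₀ = 2.1145 rad.
Bracket: h₀ sin ϕ sin δ + cos ϕ cos δ sin h₀ = 2.1145×0.71080×0.45568 + 0.70339×0.89014×0.85580 = 0.684881 + 0.535830 = 1.220711.
Q̄ = (S_0/π) × [bracket] = (1397/π) × 1.220711 = 542.8 W/m².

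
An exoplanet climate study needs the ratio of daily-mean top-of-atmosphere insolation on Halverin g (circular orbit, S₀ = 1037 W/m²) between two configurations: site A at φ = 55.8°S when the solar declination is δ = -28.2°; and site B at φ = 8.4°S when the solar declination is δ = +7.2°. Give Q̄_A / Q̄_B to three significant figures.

Q̄_A / Q̄_B ≈ 1.34

— Configuration A (φ=-55.8°):
cos H₀ = −tan(-55.8°) tan(-28.200°) = -0.7890, H₀ = 2.4800 rad.
Bracket: H₀ sin φ sin δ + cos φ cos δ sin H₀ = 2.4800×-0.82708×-0.47255 + 0.56208×0.88130×0.61441 = 0.969275 + 0.304355 = 1.273630.
Q̄ = (S₀/π) × [bracket] = (1037/π) × 1.273630 = 420.41 W/m².
— Configuration B (φ=-8.4°):
cos H₀ = −tan(-8.4°) tan(+7.200°) = 0.0187, H₀ = 1.5521 rad.
Bracket: H₀ sin φ sin δ + cos φ cos δ sin H₀ = 1.5521×-0.14608×0.12533 + 0.98927×0.99211×0.99983 = -0.028416 + 0.981298 = 0.952882.
Q̄ = (S₀/π) × [bracket] = (1037/π) × 0.952882 = 314.53 W/m².
Ratio Q̄_A / Q̄_B = 420.41 / 314.53 = 1.337.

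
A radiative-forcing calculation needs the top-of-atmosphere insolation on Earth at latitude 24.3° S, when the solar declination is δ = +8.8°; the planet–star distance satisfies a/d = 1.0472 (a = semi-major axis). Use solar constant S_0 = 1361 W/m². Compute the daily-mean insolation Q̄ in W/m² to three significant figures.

Q̄ ≈ 382 W/m²

cos h₀ = −tan(-24.3°) tan(+8.800°) = 0.0699, h₀ = 1.5008 rad.
Bracket: h₀ sin ϕ sin δ + cos ϕ cos δ sin h₀ = 1.5008×-0.41151×0.15299 + 0.91140×0.98823×0.99755 = -0.094486 + 0.898466 = 0.803980.
Inverse-square distance factor (a/d)² = 1.0472² = 1.096628.
Q̄ = (S_0/π) × 1.096628 × [bracket] = (1361/π) × 1.096628 × 0.803980 = 382.0 W/m².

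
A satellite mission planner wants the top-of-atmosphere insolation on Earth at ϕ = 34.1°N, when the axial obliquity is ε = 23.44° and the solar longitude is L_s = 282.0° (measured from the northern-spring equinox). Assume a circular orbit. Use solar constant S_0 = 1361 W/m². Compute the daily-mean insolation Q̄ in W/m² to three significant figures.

Solar declination: sin δ = sin ε · sin L_s = sin 23.44° × sin 282.0° = -0.38910, so δ = -22.898°.
cos h₀ = −tan(+34.1°) tan(-22.898°) = 0.2860, h₀ = 1.2808 rad.
Bracket: h₀ sin ϕ sin δ + cos ϕ cos δ sin h₀ = 1.2808×0.56064×-0.38910 + 0.82806×0.92120×0.95824 = -0.279400 + 0.730954 = 0.451554.
Q̄ = (S_0/π) × [bracket] = (1361/π) × 0.451554 = 195.6 W/m².

Q̄ ≈ 196 W/m²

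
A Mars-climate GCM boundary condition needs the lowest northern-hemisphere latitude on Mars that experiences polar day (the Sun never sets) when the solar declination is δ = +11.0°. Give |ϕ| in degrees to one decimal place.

|ϕ| = 79.0°

Polar day requires cos h₀ = −tan ϕ tan δ ≤ −1, i.e. tan ϕ tan δ ≥ 1.
The boundary is |tan ϕ| · |tan δ| = 1, so |ϕ| = 90° − |δ| = 90° − 11.0° = 79.0° in the northern hemisphere.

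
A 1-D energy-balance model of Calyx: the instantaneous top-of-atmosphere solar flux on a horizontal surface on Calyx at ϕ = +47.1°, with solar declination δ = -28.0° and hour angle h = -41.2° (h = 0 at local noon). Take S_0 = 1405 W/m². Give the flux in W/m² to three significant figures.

152 W/m²

cos θ_z = sin ϕ sin δ + cos ϕ cos δ cos h = -0.343908 + 0.452232 = 0.108324.
Flux = S_0 · cos θ_z = 1405 × 0.108324 = 152.2 W/m².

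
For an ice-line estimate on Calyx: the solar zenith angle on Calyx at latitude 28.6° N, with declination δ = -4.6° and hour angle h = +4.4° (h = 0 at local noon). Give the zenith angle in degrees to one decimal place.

θ_z = 33.5°

cos θ_z = sin ϕ sin δ + cos ϕ cos δ cos h = -0.038391 + 0.872576 = 0.834185.
θ_z = arccos(0.834185) = 33.5°.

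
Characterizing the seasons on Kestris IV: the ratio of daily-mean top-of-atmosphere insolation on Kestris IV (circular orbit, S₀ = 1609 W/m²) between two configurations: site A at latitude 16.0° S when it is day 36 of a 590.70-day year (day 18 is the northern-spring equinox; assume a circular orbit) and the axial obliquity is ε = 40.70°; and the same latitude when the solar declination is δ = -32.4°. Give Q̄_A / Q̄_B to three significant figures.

Q̄_A / Q̄_B ≈ 0.852

— Configuration A (φ=-16.0°):
Solar longitude: λ_s = 360° × (36 − 18)/590.70 = 10.970°.
sin δ = sin 40.70° × sin 10.970° = 0.12409, so δ = +7.128°.
cos H₀ = −tan(-16.0°) tan(+7.128°) = 0.0359, H₀ = 1.5349 rad.
Bracket: H₀ sin φ sin δ + cos φ cos δ sin H₀ = 1.5349×-0.27564×0.12409 + 0.96126×0.99227×0.99936 = -0.052500 + 0.953219 = 0.900719.
Q̄ = (S₀/π) × [bracket] = (1609/π) × 0.900719 = 461.31 W/m².
— Configuration B (φ=-16.0°):
cos H₀ = −tan(-16.0°) tan(-32.400°) = -0.1820, H₀ = 1.7538 rad.
Bracket: H₀ sin φ sin δ + cos φ cos δ sin H₀ = 1.7538×-0.27564×-0.53583 + 0.96126×0.84433×0.98330 = 0.259030 + 0.798067 = 1.057097.
Q̄ = (S₀/π) × [bracket] = (1609/π) × 1.057097 = 541.40 W/m².
Ratio Q̄_A / Q̄_B = 461.31 / 541.40 = 0.8521.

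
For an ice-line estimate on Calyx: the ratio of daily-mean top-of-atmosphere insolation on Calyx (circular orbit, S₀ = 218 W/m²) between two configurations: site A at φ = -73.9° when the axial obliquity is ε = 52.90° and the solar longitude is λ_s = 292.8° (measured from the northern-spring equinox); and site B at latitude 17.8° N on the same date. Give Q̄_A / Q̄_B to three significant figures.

Q̄_A / Q̄_B ≈ 6.69

— Configuration A (φ=-73.9°):
Solar declination: sin δ = sin ε · sin λ_s = sin 52.90° × sin 292.8° = -0.73526, so δ = -47.329°.
cos H₀ = −tan(-73.9°) tan(-47.329°) = -3.7584 ≤ −1 ⇒ polar day, H₀ = π.
Bracket: H₀ sin φ sin δ + cos φ cos δ sin H₀ = 3.1416×-0.96078×-0.73526 + 0.27731×0.67778×0.00000 = 2.219299 + 0.000000 = 2.219299.
Q̄ = (S₀/π) × [bracket] = (218/π) × 2.219299 = 154.00 W/m².
— Configuration B (φ=+17.8°):
cos H₀ = −tan(+17.8°) tan(-47.329°) = 0.3483, H₀ = 1.2150 rad.
Bracket: H₀ sin φ sin δ + cos φ cos δ sin H₀ = 1.2150×0.30570×-0.73526 + 0.95213×0.67778×0.93739 = -0.273094 + 0.604930 = 0.331836.
Q̄ = (S₀/π) × [bracket] = (218/π) × 0.331836 = 23.027 W/m².
Ratio Q̄_A / Q̄_B = 154.00 / 23.027 = 6.688.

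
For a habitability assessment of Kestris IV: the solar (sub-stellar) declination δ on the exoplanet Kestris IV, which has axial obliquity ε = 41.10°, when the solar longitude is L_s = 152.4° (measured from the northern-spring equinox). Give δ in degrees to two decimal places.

δ = +17.73°

sin δ = sin ε · sin L_s = sin 41.10° × sin 152.4° = 0.304559.
δ = arcsin(0.304559) = +17.73°.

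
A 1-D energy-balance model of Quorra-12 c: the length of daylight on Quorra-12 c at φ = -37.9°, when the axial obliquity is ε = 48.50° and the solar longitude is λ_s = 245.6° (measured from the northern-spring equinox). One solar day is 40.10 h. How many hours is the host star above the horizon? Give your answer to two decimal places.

Solar declination: sin δ = sin ε · sin λ_s = sin 48.50° × sin 245.6° = -0.68206, so δ = -43.005°.
cos H₀ = −tan φ · tan δ = −tan(-37.9°) × tan(-43.005°) = -0.7261, so H₀ = 2.3834 rad = 136.56°.
Daylight = 2H₀/(2π) × 40.10 h = (2.3834/π) × 40.10 = 30.42 h.

30.42 h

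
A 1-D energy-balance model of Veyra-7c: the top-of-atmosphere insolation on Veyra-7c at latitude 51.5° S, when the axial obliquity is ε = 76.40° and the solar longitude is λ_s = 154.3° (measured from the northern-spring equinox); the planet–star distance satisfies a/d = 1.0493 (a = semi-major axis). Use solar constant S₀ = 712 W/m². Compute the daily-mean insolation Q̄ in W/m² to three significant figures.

Q̄ ≈ 36.4 W/m²

Solar declination: sin δ = sin ε · sin λ_s = sin 76.40° × sin 154.3° = 0.42150, so δ = +24.929°.
cos H₀ = −tan(-51.5°) tan(+24.929°) = 0.5843, H₀ = 0.9467 rad.
Bracket: H₀ sin φ sin δ + cos φ cos δ sin H₀ = 0.9467×-0.78261×0.42150 + 0.62251×0.90683×0.81151 = -0.312288 + 0.458106 = 0.145818.
Inverse-square distance factor (a/d)² = 1.0493² = 1.101030.
Q̄ = (S₀/π) × 1.101030 × [bracket] = (712/π) × 1.101030 × 0.145818 = 36.39 W/m².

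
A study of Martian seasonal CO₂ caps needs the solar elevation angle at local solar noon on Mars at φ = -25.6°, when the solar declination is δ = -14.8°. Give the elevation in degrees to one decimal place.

79.2°

At local noon the hour angle is zero, so the zenith angle equals |φ − δ| = |-25.6° − (-14.800°)| = 10.800°.
Elevation = 90° − 10.800° = 79.2°.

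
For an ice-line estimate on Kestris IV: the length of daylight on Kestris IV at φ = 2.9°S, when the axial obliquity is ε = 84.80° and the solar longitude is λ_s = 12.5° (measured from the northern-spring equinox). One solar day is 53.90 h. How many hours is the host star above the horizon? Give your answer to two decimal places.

26.76 h

Solar declination: sin δ = sin ε · sin λ_s = sin 84.80° × sin 12.5° = 0.21555, so δ = +12.448°.
cos H₀ = −tan φ · tan δ = −tan(-2.9°) × tan(+12.448°) = 0.0112, so H₀ = 1.5596 rad = 89.36°.
Daylight = 2H₀/(2π) × 53.90 h = (1.5596/π) × 53.90 = 26.76 h.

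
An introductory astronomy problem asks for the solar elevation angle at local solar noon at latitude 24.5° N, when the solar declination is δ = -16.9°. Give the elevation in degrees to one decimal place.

At local noon the hour angle is zero, so the zenith angle equals |φ − δ| = |+24.5° − (-16.900°)| = 41.400°.
Elevation = 90° − 41.400° = 48.6°.

48.6°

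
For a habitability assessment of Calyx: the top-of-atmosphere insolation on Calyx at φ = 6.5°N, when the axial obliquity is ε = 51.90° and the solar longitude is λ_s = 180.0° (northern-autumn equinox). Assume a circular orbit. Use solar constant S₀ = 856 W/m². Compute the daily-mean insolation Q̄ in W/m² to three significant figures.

Q̄ ≈ 271 W/m²

Solar declination: sin δ = sin ε · sin λ_s = sin 51.90° × sin 180.0° = 0.00000, so δ = +0.000°.
cos H₀ = −tan(+6.5°) tan(+0.000°) = -0.0000, H₀ = 1.5708 rad.
Bracket: H₀ sin φ sin δ + cos φ cos δ sin H₀ = 1.5708×0.11320×0.00000 + 0.99357×1.00000×1.00000 = 0.000000 + 0.993570 = 0.993570.
Q̄ = (S₀/π) × [bracket] = (856/π) × 0.993570 = 270.7 W/m².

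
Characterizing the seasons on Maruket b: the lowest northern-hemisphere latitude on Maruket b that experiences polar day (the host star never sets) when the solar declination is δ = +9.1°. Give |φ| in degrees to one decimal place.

|φ| = 80.9°

Polar day requires cos H₀ = −tan φ tan δ ≤ −1, i.e. tan φ tan δ ≥ 1.
The boundary is |tan φ| · |tan δ| = 1, so |φ| = 90° − |δ| = 90° − 9.1° = 80.9° in the northern hemisphere.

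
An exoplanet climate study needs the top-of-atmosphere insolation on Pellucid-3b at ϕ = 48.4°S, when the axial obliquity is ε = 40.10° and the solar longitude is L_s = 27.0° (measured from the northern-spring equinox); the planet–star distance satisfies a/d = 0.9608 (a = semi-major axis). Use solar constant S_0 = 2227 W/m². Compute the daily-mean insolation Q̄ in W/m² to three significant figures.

Solar declination: sin δ = sin ε · sin L_s = sin 40.10° × sin 27.0° = 0.29243, so δ = +17.003°.
cos h₀ = −tan(-48.4°) tan(+17.003°) = 0.3444, h₀ = 1.2192 rad.
Bracket: h₀ sin ϕ sin δ + cos ϕ cos δ sin h₀ = 1.2192×-0.74780×0.29243 + 0.66393×0.95629×0.93881 = -0.266614 + 0.596060 = 0.329446.
Inverse-square distance factor (a/d)² = 0.9608² = 0.923137.
Q̄ = (S_0/π) × 0.923137 × [bracket] = (2227/π) × 0.923137 × 0.329446 = 215.6 W/m².

Q̄ ≈ 216 W/m²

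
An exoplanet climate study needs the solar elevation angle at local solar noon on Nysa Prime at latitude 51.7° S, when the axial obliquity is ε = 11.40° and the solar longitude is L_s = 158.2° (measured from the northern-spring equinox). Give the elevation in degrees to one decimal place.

34.1°

Solar declination: sin δ = sin ε · sin L_s = sin 11.40° × sin 158.2° = 0.07340, so δ = +4.210°.
At local noon the hour angle is zero, so the zenith angle equals |ϕ − δ| = |-51.7° − (+4.210°)| = 55.910°.
Elevation = 90° − 55.910° = 34.1°.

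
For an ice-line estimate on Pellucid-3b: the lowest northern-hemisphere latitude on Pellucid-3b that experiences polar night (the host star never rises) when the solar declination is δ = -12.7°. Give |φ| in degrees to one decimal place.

|φ| = 77.3°

Polar night requires cos H₀ = −tan φ tan δ ≥ 1, i.e. tan φ tan δ ≤ −1.
The boundary is |tan φ| · |tan δ| = 1, so |φ| = 90° − |δ| = 90° − 12.7° = 77.3° in the northern hemisphere.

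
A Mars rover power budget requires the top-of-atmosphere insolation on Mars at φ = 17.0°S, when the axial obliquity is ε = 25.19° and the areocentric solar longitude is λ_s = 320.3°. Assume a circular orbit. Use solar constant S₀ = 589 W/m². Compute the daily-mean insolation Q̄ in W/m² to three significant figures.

Q̄ ≈ 197 W/m²

sin δ = sin 25.19° × sin 320.3° = -0.27187, so δ = -15.776°.
cos H₀ = −tan(-17.0°) tan(-15.776°) = -0.0864, H₀ = 1.6573 rad.
Bracket: H₀ sin φ sin δ + cos φ cos δ sin H₀ = 1.6573×-0.29237×-0.27187 + 0.95630×0.96233×0.99626 = 0.131733 + 0.916834 = 1.048567.
Q̄ = (S₀/π) × [bracket] = (589/π) × 1.048567 = 196.6 W/m².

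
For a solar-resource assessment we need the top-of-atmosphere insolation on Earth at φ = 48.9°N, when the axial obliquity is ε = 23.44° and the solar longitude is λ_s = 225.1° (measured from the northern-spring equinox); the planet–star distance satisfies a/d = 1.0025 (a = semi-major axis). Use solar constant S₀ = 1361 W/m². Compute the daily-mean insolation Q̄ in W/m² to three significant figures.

Q̄ ≈ 145 W/m²

Solar declination: sin δ = sin ε · sin λ_s = sin 23.44° × sin 225.1° = -0.28177, so δ = -16.366°.
cos H₀ = −tan(+48.9°) tan(-16.366°) = 0.3366, H₀ = 1.2275 rad.
Bracket: H₀ sin φ sin δ + cos φ cos δ sin H₀ = 1.2275×0.75356×-0.28177 + 0.65738×0.95948×0.94163 = -0.260636 + 0.593926 = 0.333290.
Inverse-square distance factor (a/d)² = 1.0025² = 1.005006.
Q̄ = (S₀/π) × 1.005006 × [bracket] = (1361/π) × 1.005006 × 0.333290 = 145.1 W/m².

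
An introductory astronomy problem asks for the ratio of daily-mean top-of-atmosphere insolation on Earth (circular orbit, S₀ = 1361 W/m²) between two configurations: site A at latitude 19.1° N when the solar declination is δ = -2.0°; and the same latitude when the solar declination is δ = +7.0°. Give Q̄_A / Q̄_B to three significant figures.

— Configuration A (φ=+19.1°):
cos H₀ = −tan(+19.1°) tan(-2.000°) = 0.0121, H₀ = 1.5587 rad.
Bracket: H₀ sin φ sin δ + cos φ cos δ sin H₀ = 1.5587×0.32722×-0.03490 + 0.94495×0.99939×0.99993 = -0.017800 + 0.944307 = 0.926507.
Q̄ = (S₀/π) × [bracket] = (1361/π) × 0.926507 = 401.38 W/m².
— Configuration B (φ=+19.1°):
cos H₀ = −tan(+19.1°) tan(+7.000°) = -0.0425, H₀ = 1.6133 rad.
Bracket: H₀ sin φ sin δ + cos φ cos δ sin H₀ = 1.6133×0.32722×0.12187 + 0.94495×0.99255×0.99910 = 0.064336 + 0.937066 = 1.001402.
Q̄ = (S₀/π) × [bracket] = (1361/π) × 1.001402 = 433.83 W/m².
Ratio Q̄_A / Q̄_B = 401.38 / 433.83 = 0.9252.

Q̄_A / Q̄_B ≈ 0.925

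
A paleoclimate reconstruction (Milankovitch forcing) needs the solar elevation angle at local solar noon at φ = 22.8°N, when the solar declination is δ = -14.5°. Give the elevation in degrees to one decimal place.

At local noon the hour angle is zero, so the zenith angle equals |φ − δ| = |+22.8° − (-14.500°)| = 37.300°.
Elevation = 90° − 37.300° = 52.7°.

52.7°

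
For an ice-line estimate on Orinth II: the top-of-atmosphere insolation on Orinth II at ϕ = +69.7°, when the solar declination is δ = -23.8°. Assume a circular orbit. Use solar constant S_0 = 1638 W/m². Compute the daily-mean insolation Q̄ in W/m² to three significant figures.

Q̄ ≈ 0.00 W/m²

cos h₀ = −tan(+69.7°) tan(-23.800°) = 1.1923 ≥ 1 ⇒ polar night, h₀ = 0 and Q̄ = 0.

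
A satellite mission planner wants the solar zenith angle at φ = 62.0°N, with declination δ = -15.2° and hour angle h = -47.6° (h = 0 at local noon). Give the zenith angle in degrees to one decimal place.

cos θ_z = sin φ sin δ + cos φ cos δ cos h = -0.231499 + 0.305491 = 0.073992.
θ_z = arccos(0.073992) = 85.8°.

θ_z = 85.8°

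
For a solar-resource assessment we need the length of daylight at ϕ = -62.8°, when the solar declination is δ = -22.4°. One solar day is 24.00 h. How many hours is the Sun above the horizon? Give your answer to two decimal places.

19.11 h

cos h₀ = −tan ϕ · tan δ = −tan(-62.8°) × tan(-22.400°) = -0.8020, so h₀ = 2.5014 rad = 143.32°.
Daylight = 2h₀/(2π) × 24.00 h = (2.5014/π) × 24.00 = 19.11 h.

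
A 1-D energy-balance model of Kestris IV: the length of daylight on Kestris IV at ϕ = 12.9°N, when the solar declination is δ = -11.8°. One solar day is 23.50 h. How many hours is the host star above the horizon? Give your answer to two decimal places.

11.39 h

cos h₀ = −tan ϕ · tan δ = −tan(+12.9°) × tan(-11.800°) = 0.0478, so h₀ = 1.5229 rad = 87.26°.
Daylight = 2h₀/(2π) × 23.50 h = (1.5229/π) × 23.50 = 11.39 h.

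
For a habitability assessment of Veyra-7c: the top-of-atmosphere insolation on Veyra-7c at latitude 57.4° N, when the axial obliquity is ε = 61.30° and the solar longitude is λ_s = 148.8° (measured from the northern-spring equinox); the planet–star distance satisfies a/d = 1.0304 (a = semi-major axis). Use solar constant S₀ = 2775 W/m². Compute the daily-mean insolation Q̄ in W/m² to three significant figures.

Solar declination: sin δ = sin ε · sin λ_s = sin 61.30° × sin 148.8° = 0.45439, so δ = +27.025°.
cos H₀ = −tan(+57.4°) tan(+27.025°) = -0.7976, H₀ = 2.4941 rad.
Bracket: H₀ sin φ sin δ + cos φ cos δ sin H₀ = 2.4941×0.84245×0.45439 + 0.53877×0.89081×0.60319 = 0.954744 + 0.289496 = 1.244240.
Inverse-square distance factor (a/d)² = 1.0304² = 1.061724.
Q̄ = (S₀/π) × 1.061724 × [bracket] = (2775/π) × 1.061724 × 1.244240 = 1167 W/m².

Q̄ ≈ 1.17e+03 W/m²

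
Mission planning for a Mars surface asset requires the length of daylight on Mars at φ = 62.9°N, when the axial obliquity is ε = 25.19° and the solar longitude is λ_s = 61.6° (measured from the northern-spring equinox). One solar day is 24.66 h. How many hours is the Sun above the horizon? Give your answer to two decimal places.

Solar declination: sin δ = sin ε · sin λ_s = sin 25.19° × sin 61.6° = 0.37440, so δ = +21.987°.
cos H₀ = −tan φ · tan δ = −tan(+62.9°) × tan(+21.987°) = -0.7890, so H₀ = 2.4800 rad = 142.09°.
Daylight = 2H₀/(2π) × 24.66 h = (2.4800/π) × 24.66 = 19.47 h.

19.47 h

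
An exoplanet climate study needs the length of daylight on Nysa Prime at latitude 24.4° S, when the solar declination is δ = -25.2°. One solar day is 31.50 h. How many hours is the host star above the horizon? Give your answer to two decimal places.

cos H₀ = −tan φ · tan δ = −tan(-24.4°) × tan(-25.200°) = -0.2135, so H₀ = 1.7859 rad = 102.33°.
Daylight = 2H₀/(2π) × 31.50 h = (1.7859/π) × 31.50 = 17.91 h.

17.91 h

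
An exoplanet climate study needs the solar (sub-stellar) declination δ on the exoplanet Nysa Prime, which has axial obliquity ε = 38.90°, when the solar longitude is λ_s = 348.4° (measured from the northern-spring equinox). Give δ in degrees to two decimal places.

δ = -7.25°

sin δ = sin ε · sin λ_s = sin 38.90° × sin 348.4° = -0.126270.
δ = arcsin(-0.126270) = -7.25°.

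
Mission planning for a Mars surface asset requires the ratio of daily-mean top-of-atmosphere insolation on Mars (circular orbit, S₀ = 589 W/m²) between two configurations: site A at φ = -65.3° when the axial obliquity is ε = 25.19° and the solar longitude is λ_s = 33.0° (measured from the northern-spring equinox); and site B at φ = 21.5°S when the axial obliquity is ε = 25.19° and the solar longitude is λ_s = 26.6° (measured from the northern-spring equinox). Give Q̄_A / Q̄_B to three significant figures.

— Configuration A (φ=-65.3°):
Solar declination: sin δ = sin ε · sin λ_s = sin 25.19° × sin 33.0° = 0.23181, so δ = +13.404°.
cos H₀ = −tan(-65.3°) tan(+13.404°) = 0.5181, H₀ = 1.0262 rad.
Bracket: H₀ sin φ sin δ + cos φ cos δ sin H₀ = 1.0262×-0.90851×0.23181 + 0.41787×0.97276×0.85532 = -0.216119 + 0.347677 = 0.131558.
Q̄ = (S₀/π) × [bracket] = (589/π) × 0.131558 = 24.665 W/m².
— Configuration B (φ=-21.5°):
Solar declination: sin δ = sin ε · sin λ_s = sin 25.19° × sin 26.6° = 0.19058, so δ = +10.986°.
cos H₀ = −tan(-21.5°) tan(+10.986°) = 0.0765, H₀ = 1.4943 rad.
Bracket: H₀ sin φ sin δ + cos φ cos δ sin H₀ = 1.4943×-0.36650×0.19058 + 0.93042×0.98167×0.99707 = -0.104373 + 0.910689 = 0.806316.
Q̄ = (S₀/π) × [bracket] = (589/π) × 0.806316 = 151.17 W/m².
Ratio Q̄_A / Q̄_B = 24.665 / 151.17 = 0.1632.

Q̄_A / Q̄_B ≈ 0.163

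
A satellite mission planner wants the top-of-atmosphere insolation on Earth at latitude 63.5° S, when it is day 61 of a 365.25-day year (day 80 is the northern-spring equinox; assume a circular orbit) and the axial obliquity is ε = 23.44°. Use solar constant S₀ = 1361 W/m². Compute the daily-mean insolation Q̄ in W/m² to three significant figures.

Solar longitude: λ_s = 360° × (61 − 80)/365.25 = -18.727°, i.e. -18.727° + 360° = 341.273°.
sin δ = sin 23.44° × sin 341.273° = -0.12771, so δ = -7.337°.
cos H₀ = −tan(-63.5°) tan(-7.337°) = -0.2583, H₀ = 1.8320 rad.
Bracket: H₀ sin φ sin δ + cos φ cos δ sin H₀ = 1.8320×-0.89493×-0.12771 + 0.44620×0.99181×0.96607 = 0.209382 + 0.427530 = 0.636912.
Q̄ = (S₀/π) × [bracket] = (1361/π) × 0.636912 = 275.9 W/m².

Q̄ ≈ 276 W/m²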